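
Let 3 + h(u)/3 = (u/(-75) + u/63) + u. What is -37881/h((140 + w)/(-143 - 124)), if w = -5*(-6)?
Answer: 1061993835/306001 ≈ 3470.6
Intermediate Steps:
w = 30
h(u) = -9 + 1579*u/525 (h(u) = -9 + 3*((u/(-75) + u/63) + u) = -9 + 3*((u*(-1/75) + u*(1/63)) + u) = -9 + 3*((-u/75 + u/63) + u) = -9 + 3*(4*u/1575 + u) = -9 + 3*(1579*u/1575) = -9 + 1579*u/525)
-37881/h((140 + w)/(-143 - 124)) = -37881/(-9 + 1579*((140 + 30)/(-143 - 124))/525) = -37881/(-9 + 1579*(170/(-267))/525) = -37881/(-9 + 1579*(170*(-1/267))/525) = -37881/(-9 + (1579/525)*(-170/267)) = -37881/(-9 - 53686/28035) = -37881/(-306001/28035) = -37881*(-28035/306001) = 1061993835/306001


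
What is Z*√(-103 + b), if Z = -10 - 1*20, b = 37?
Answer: -30*I*√66 ≈ -243.72*I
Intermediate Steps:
Z = -30 (Z = -10 - 20 = -30)
Z*√(-103 + b) = -30*√(-103 + 37) = -30*I*√66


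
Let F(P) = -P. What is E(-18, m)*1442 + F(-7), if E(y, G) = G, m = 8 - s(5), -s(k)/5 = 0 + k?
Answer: 47593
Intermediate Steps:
s(k) = -5*k (s(k) = -5*(0 + k) = -5*k)
m = 33 (m = 8 - (-5)*5 = 8 - 1*(-25) = 8 + 25 = 33)
E(-18, m)*1442 + F(-7) = 33*1442 - 1*(-7) = 47586 + 7 = 47593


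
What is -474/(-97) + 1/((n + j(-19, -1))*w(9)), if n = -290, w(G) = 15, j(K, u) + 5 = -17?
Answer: 2218223/453960 ≈ 4.8864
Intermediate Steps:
j(K, u) = -22 (j(K, u) = -5 - 17 = -22)
-474/(-97) + 1/((n + j(-19, -1))*w(9)) = -474/(-97) + 1/(-290 - 22*15) = -474*(-1/97) + (1/15)/(-312) = 474/97 - 1/312*1/15 = 474/97 - 1/4680 = 2218223/453960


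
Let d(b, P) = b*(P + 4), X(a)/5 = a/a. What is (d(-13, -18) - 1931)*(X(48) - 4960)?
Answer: 8666295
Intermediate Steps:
X(a) = 5 (X(a) = 5*(a/a) = 5*1 = 5)
d(b, P) = b*(4 + P)
(d(-13, -18) - 1931)*(X(48) - 4960) = (-13*(4 - 18) - 1931)*(5 - 4960) = (-13*(-14) - 1931)*(-4955) = (182 - 1931)*(-4955) = -1749*(-4955) = 8666295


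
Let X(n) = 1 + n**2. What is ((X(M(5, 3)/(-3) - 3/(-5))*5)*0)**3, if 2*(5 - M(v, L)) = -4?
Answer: 0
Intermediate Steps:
M(v, L) = 7 (M(v, L) = 5 - 1/2*(-4) = 5 + 2 = 7)
((X(M(5, 3)/(-3) - 3/(-5))*5)*0)**3 = (((1 + (7/(-3) - 3/(-5))**2)*5)*0)**3 = (((1 + (7*(-1/3) - 3*(-1/5))**2)*5)*0)**3 = (((1 + (-7/3 + 3/5)**2)*5)*0)**3 = (((1 + (-26/15)**2)*5)*0)**3 = (((1 + 676/225)*5)*0)**3 = (((901/225)*5)*0)**3 = ((901/45)*0)**3 = 0**3 = 0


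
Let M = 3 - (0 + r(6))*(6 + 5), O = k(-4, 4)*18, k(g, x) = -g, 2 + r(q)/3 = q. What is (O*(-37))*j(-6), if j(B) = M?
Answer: 343656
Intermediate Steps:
r(q) = -6 + 3*q
O = 72 (O = -1*(-4)*18 = 4*18 = 72)
M = -129 (M = 3 - (0 + (-6 + 3*6))*(6 + 5) = 3 - (0 + (-6 + 18))*11 = 3 - (0 + 12)*11 = 3 - 12*11 = 3 - 1*132 = 3 - 132 = -129)
j(B) = -129
(O*(-37))*j(-6) = (72*(-37))*(-129) = -2664*(-129) = 343656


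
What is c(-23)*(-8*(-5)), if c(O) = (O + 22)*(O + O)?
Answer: 1840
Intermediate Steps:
c(O) = 2*O*(22 + O) (c(O) = (22 + O)*(2*O) = 2*O*(22 + O))
c(-23)*(-8*(-5)) = (2*(-23)*(22 - 23))*(-8*(-5)) = (2*(-23)*(-1))*40 = 46*40 = 1840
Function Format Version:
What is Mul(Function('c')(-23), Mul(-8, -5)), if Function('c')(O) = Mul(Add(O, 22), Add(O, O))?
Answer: 1840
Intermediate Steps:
Function('c')(O) = Mul(2, O, Add(22, O)) (Function('c')(O) = Mul(Add(22, O), Mul(2, O)) = Mul(2, O, Add(22, O)))
Mul(Function('c')(-23), Mul(-8, -5)) = Mul(Mul(2, -23, Add(22, -23)), Mul(-8, -5)) = Mul(Mul(2, -23, -1), 40) = Mul(46, 40) = 1840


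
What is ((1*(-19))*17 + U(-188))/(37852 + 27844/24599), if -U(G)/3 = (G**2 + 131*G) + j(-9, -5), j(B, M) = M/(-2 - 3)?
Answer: -399413963/465574596 ≈ -0.85789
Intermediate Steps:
j(B, M) = -M/5 (j(B, M) = M/(-5) = M*(-1/5) = -M/5)
U(G) = -3 - 393*G - 3*G**2 (U(G) = -3*((G**2 + 131*G) - 1/5*(-5)) = -3*((G**2 + 131*G) + 1) = -3*(1 + G**2 + 131*G) = -3 - 393*G - 3*G**2)
((1*(-19))*17 + U(-188))/(37852 + 27844/24599) = ((1*(-19))*17 + (-3 - 393*(-188) - 3*(-188)**2))/(37852 + 27844/24599) = (-19*17 + (-3 + 73884 - 3*35344))/(37852 + 27844*(1/24599)) = (-323 + (-3 + 73884 - 106032))/(37852 + 27844/24599) = (-323 - 32151)/(931149192/24599) = -32474*24599/931149192 = -399413963/465574596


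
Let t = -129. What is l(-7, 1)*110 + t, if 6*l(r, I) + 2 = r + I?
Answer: -827/3 ≈ -275.67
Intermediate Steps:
l(r, I) = -⅓ + I/6 + r/6 (l(r, I) = -⅓ + (r + I)/6 = -⅓ + (I + r)/6 = -⅓ + (I/6 + r/6) = -⅓ + I/6 + r/6)
l(-7, 1)*110 + t = (-⅓ + (⅙)*1 + (⅙)*(-7))*110 - 129 = (-⅓ + ⅙ - 7/6)*110 - 129 = -4/3*110 - 129 = -440/3 - 129 = -827/3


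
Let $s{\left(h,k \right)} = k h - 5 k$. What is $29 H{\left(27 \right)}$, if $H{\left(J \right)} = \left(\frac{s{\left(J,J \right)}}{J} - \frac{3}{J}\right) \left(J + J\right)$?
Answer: $34278$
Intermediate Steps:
$s{\left(h,k \right)} = - 5 k + h k$ ($s{\left(h,k \right)} = h k - 5 k = - 5 k + h k$)
$H{\left(J \right)} = 2 J \left(-5 + J - \frac{3}{J}\right)$ ($H{\left(J \right)} = \left(\frac{J \left(-5 + J\right)}{J} - \frac{3}{J}\right) \left(J + J\right) = \left(\left(-5 + J\right) - \frac{3}{J}\right) 2 J = \left(-5 + J - \frac{3}{J}\right) 2 J = 2 J \left(-5 + J - \frac{3}{J}\right)$)
$29 H{\left(27 \right)} = 29 \left(-6 + 2 \cdot 27 \left(-5 + 27\right)\right) = 29 \left(-6 + 2 \cdot 27 \cdot 22\right) = 29 \left(-6 + 1188\right) = 29 \cdot 1182 = 34278$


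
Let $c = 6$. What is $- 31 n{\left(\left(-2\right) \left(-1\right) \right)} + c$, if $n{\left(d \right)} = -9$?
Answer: $285$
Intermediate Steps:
$- 31 n{\left(\left(-2\right) \left(-1\right) \right)} + c = \left(-31\right) \left(-9\right) + 6 = 279 + 6 = 285$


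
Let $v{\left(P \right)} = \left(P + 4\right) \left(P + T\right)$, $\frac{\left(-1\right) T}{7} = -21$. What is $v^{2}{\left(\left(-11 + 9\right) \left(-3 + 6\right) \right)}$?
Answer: $79524$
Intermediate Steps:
$T = 147$ ($T = \left(-7\right) \left(-21\right) = 147$)
$v{\left(P \right)} = \left(4 + P\right) \left(147 + P\right)$ ($v{\left(P \right)} = \left(P + 4\right) \left(P + 147\right) = \left(4 + P\right) \left(147 + P\right)$)
$v^{2}{\left(\left(-11 + 9\right) \left(-3 + 6\right) \right)} = \left(588 + \left(\left(-11 + 9\right) \left(-3 + 6\right)\right)^{2} + 151 \left(-11 + 9\right) \left(-3 + 6\right)\right)^{2} = \left(588 + \left(\left(-2\right) 3\right)^{2} + 151 \left(\left(-2\right) 3\right)\right)^{2} = \left(588 + \left(-6\right)^{2} + 151 \left(-6\right)\right)^{2} = \left(588 + 36 - 906\right)^{2} = \left(-282\right)^{2} = 79524$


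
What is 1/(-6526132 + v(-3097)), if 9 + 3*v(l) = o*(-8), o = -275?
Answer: -3/19576205 ≈ -1.5325e-7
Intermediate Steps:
v(l) = 2191/3 (v(l) = -3 + (-275*(-8))/3 = -3 + (⅓)*2200 = -3 + 2200/3 = 2191/3)
1/(-6526132 + v(-3097)) = 1/(-6526132 + 2191/3) = 1/(-19576205/3) = -3/19576205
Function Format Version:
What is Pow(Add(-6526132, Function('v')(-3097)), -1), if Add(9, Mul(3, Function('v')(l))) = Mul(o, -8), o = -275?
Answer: Rational(-3, 19576205) ≈ -1.5325e-7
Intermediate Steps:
Function('v')(l) = Rational(2191, 3) (Function('v')(l) = Add(-3, Mul(Rational(1, 3), Mul(-275, -8))) = Add(-3, Mul(Rational(1, 3), 2200)) = Add(-3, Rational(2200, 3)) = Rational(2191, 3))
Pow(Add(-6526132, Function('v')(-3097)), -1) = Pow(Add(-6526132, Rational(2191, 3)), -1) = Pow(Rational(-19576205, 3), -1) = Rational(-3, 19576205)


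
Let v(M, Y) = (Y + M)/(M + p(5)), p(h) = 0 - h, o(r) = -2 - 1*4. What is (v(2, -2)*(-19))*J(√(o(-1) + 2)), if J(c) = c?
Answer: 0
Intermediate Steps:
o(r) = -6 (o(r) = -2 - 4 = -6)
p(h) = -h
v(M, Y) = (M + Y)/(-5 + M) (v(M, Y) = (Y + M)/(M - 1*5) = (M + Y)/(M - 5) = (M + Y)/(-5 + M))
(v(2, -2)*(-19))*J(√(o(-1) + 2)) = (((2 - 2)/(-5 + 2))*(-19))*√(-6 + 2) = ((0/(-3))*(-19))*√(-4) = (-⅓*0*(-19))*(2*I) = (0*(-19))*(2*I) = 0*(2*I) = 0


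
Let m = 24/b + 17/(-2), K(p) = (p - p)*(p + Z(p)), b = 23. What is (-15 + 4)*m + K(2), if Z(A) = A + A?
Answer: 3773/46 ≈ 82.022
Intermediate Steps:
Z(A) = 2*A
K(p) = 0 (K(p) = (p - p)*(p + 2*p) = 0*(3*p) = 0)
m = -343/46 (m = 24/23 + 17/(-2) = 24*(1/23) + 17*(-1/2) = 24/23 - 17/2 = -343/46 ≈ -7.4565)
(-15 + 4)*m + K(2) = (-15 + 4)*(-343/46) + 0 = -11*(-343/46) + 0 = 3773/46 + 0 = 3773/46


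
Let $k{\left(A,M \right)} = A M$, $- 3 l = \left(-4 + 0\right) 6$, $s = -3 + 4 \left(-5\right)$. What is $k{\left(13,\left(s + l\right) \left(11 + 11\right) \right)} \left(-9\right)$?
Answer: $38610$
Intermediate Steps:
$s = -23$ ($s = -3 - 20 = -23$)
$l = 8$ ($l = - \frac{\left(-4 + 0\right) 6}{3} = - \frac{\left(-4\right) 6}{3} = \left(- \frac{1}{3}\right) \left(-24\right) = 8$)
$k{\left(13,\left(s + l\right) \left(11 + 11\right) \right)} \left(-9\right) = 13 \left(-23 + 8\right) \left(11 + 11\right) \left(-9\right) = 13 \left(\left(-15\right) 22\right) \left(-9\right) = 13 \left(-330\right) \left(-9\right) = \left(-4290\right) \left(-9\right) = 38610$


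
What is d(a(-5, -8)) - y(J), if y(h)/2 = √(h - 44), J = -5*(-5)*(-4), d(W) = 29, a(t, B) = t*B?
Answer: 29 - 24*I ≈ 29.0 - 24.0*I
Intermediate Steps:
a(t, B) = B*t
J = -100 (J = 25*(-4) = -100)
y(h) = 2*√(-44 + h) (y(h) = 2*√(h - 44) = 2*√(-44 + h))
d(a(-5, -8)) - y(J) = 29 - 2*√(-44 - 100) = 29 - 2*√(-144) = 29 - 2*12*I = 29 - 24*I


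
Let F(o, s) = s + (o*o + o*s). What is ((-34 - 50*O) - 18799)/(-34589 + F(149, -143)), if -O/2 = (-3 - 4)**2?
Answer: 13933/33838 ≈ 0.41176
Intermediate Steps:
O = -98 (O = -2*(-3 - 4)**2 = -2*(-7)**2 = -2*49 = -98)
F(o, s) = s + o**2 + o*s (F(o, s) = s + (o**2 + o*s) = s + o**2 + o*s)
((-34 - 50*O) - 18799)/(-34589 + F(149, -143)) = ((-34 - 50*(-98)) - 18799)/(-34589 + (-143 + 149**2 + 149*(-143))) = ((-34 + 4900) - 18799)/(-34589 + (-143 + 22201 - 21307)) = (4866 - 18799)/(-34589 + 751) = -13933/(-33838) = -13933*(-1/33838) = 13933/33838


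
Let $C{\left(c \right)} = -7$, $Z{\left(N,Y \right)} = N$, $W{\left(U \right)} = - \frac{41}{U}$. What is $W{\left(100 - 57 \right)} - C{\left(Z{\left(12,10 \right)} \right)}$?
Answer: $\frac{260}{43} \approx 6.0465$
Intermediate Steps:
$W{\left(100 - 57 \right)} - C{\left(Z{\left(12,10 \right)} \right)} = - \frac{41}{100 - 57} - -7 = - \frac{41}{43} + 7 = \frac{260}{43}$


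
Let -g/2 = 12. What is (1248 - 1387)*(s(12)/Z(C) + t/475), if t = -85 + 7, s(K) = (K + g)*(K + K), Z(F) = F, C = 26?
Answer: 9648546/6175 ≈ 1562.5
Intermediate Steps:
g = -24 (g = -2*12 = -24)
s(K) = 2*K*(-24 + K) (s(K) = (K - 24)*(K + K) = (-24 + K)*(2*K) = 2*K*(-24 + K))
t = -78
(1248 - 1387)*(s(12)/Z(C) + t/475) = (1248 - 1387)*((2*12*(-24 + 12))/26 - 78/475) = -139*((2*12*(-12))*(1/26) - 78*1/475) = -139*(-288*1/26 - 78/475) = -139*(-144/13 - 78/475) = -139*(-69414/6175) = 9648546/6175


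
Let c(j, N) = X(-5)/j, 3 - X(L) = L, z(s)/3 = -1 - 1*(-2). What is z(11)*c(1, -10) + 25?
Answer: 49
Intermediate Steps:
z(s) = 3 (z(s) = 3*(-1 - 1*(-2)) = 3*(-1 + 2) = 3*1 = 3)
X(L) = 3 - L
c(j, N) = 8/j (c(j, N) = (3 - 1*(-5))/j = (3 + 5)/j = 8/j)
z(11)*c(1, -10) + 25 = 3*(8/1) + 25 = 3*(8*1) + 25 = 3*8 + 25 = 24 + 25 = 49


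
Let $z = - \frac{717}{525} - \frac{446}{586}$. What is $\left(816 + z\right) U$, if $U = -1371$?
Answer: $- \frac{57213678108}{51275} \approx -1.1158 \cdot 10^{6}$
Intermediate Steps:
$z = - \frac{109052}{51275}$ ($z = \left(-717\right) \frac{1}{525} - \frac{223}{293} = - \frac{239}{175} - \frac{223}{293} = - \frac{109052}{51275} \approx -2.1268$)
$\left(816 + z\right) U = \left(816 - \frac{109052}{51275}\right) \left(-1371\right) = \frac{41731348}{51275} \left(-1371\right) = - \frac{57213678108}{51275}$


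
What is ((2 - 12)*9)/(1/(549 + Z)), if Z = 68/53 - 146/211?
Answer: -553146930/11183 ≈ -49463.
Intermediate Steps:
Z = 6610/11183 (Z = 68*(1/53) - 146*1/211 = 68/53 - 146/211 = 6610/11183 ≈ 0.59108)
((2 - 12)*9)/(1/(549 + Z)) = ((2 - 12)*9)/(1/(549 + 6610/11183)) = (-10*9)/(1/(6146077/11183)) = -90/11183/6146077 = -90*6146077/11183 = -553146930/11183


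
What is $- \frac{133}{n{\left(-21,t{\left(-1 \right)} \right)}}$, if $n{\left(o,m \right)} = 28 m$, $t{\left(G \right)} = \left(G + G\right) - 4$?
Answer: $\frac{19}{24} \approx 0.79167$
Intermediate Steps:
$t{\left(G \right)} = -4 + 2 G$ ($t{\left(G \right)} = 2 G - 4 = -4 + 2 G$)
$- \frac{133}{n{\left(-21,t{\left(-1 \right)} \right)}} = - \frac{133}{28 \left(-4 + 2 \left(-1\right)\right)} = - \frac{133}{28 \left(-4 - 2\right)} = - \frac{133}{28 \left(-6\right)} = - \frac{133}{-168} = \left(-133\right) \left(- \frac{1}{168}\right) = \frac{19}{24}$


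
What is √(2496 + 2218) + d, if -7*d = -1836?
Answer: 1836/7 + √4714 ≈ 330.94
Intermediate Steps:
d = 1836/7 (d = -⅐*(-1836) = 1836/7 ≈ 262.29)
√(2496 + 2218) + d = √(2496 + 2218) + 1836/7 = √4714 + 1836/7 = 1836/7 + √4714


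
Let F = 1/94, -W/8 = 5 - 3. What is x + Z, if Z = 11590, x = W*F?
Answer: 544722/47 ≈ 11590.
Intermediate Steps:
W = -16 (W = -8*(5 - 3) = -8*2 = -16)
F = 1/94 ≈ 0.010638
x = -8/47 (x = -16*1/94 = -8/47 ≈ -0.17021)
x + Z = -8/47 + 11590 = 544722/47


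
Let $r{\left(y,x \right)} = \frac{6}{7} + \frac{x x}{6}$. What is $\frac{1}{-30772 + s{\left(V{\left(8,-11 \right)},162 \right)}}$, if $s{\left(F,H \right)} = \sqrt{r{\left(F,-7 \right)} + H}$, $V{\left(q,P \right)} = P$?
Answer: $- \frac{1292424}{39770464145} - \frac{\sqrt{301686}}{39770464145} \approx -3.2511 \cdot 10^{-5}$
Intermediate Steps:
$r{\left(y,x \right)} = \frac{6}{7} + \frac{x^{2}}{6}$ ($r{\left(y,x \right)} = 6 \cdot \frac{1}{7} + x^{2} \cdot \frac{1}{6} = \frac{6}{7} + \frac{x^{2}}{6}$)
$s{\left(F,H \right)} = \sqrt{\frac{379}{42} + H}$ ($s{\left(F,H \right)} = \sqrt{\left(\frac{6}{7} + \frac{\left(-7\right)^{2}}{6}\right) + H} = \sqrt{\left(\frac{6}{7} + \frac{1}{6} \cdot 49\right) + H} = \sqrt{\left(\frac{6}{7} + \frac{49}{6}\right) + H} = \sqrt{\frac{379}{42} + H}$)
$\frac{1}{-30772 + s{\left(V{\left(8,-11 \right)},162 \right)}} = \frac{1}{-30772 + \frac{\sqrt{15918 + 1764 \cdot 162}}{42}} = \frac{1}{-30772 + \frac{\sqrt{15918 + 285768}}{42}} = \frac{1}{-30772 + \frac{\sqrt{301686}}{42}}$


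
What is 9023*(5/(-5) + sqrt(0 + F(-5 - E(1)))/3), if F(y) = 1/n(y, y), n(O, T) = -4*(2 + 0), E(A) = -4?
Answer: -9023 + 9023*I*sqrt(2)/12 ≈ -9023.0 + 1063.4*I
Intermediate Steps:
n(O, T) = -8 (n(O, T) = -4*2 = -8)
F(y) = -1/8 (F(y) = 1/(-8) = -1/8)
9023*(5/(-5) + sqrt(0 + F(-5 - E(1)))/3) = 9023*(5/(-5) + sqrt(0 - 1/8)/3) = 9023*(5*(-1/5) + sqrt(-1/8)*(1/3)) = 9023*(-1 + (I*sqrt(2)/4)*(1/3)) = 9023*(-1 + I*sqrt(2)/12) = -9023 + 9023*I*sqrt(2)/12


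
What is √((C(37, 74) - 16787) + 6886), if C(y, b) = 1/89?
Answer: 2*I*√19606433/89 ≈ 99.504*I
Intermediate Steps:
C(y, b) = 1/89
√((C(37, 74) - 16787) + 6886) = √((1/89 - 16787) + 6886) = √(-1494042/89 + 6886) = √(-881188/89) = 2*I*√19606433/89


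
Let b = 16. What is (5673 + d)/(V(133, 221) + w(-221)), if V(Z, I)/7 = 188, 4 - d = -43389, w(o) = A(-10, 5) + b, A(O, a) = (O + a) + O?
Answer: 49066/1317 ≈ 37.256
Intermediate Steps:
A(O, a) = a + 2*O
w(o) = 1 (w(o) = (5 + 2*(-10)) + 16 = (5 - 20) + 16 = -15 + 16 = 1)
d = 43393 (d = 4 - 1*(-43389) = 4 + 43389 = 43393)
V(Z, I) = 1316 (V(Z, I) = 7*188 = 1316)
(5673 + d)/(V(133, 221) + w(-221)) = (5673 + 43393)/(1316 + 1) = 49066/1317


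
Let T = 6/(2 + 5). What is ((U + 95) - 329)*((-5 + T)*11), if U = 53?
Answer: 57739/7 ≈ 8248.4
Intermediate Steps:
T = 6/7 ≈ 0.85714
((U + 95) - 329)*((-5 + T)*11) = ((53 + 95) - 329)*((-5 + 6/7)*11) = (148 - 329)*(-29/7*11) = -181*(-319/7) = 57739/7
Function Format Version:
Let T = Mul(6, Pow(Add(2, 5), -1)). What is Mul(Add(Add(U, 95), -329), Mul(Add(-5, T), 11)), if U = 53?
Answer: Rational(57739, 7) ≈ 8248.4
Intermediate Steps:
T = Rational(6, 7) (T = Mul(6, Pow(7, -1)) = Mul(6, Rational(1, 7)) = Rational(6, 7) ≈ 0.85714)
Mul(Add(Add(U, 95), -329), Mul(Add(-5, T), 11)) = Mul(Add(Add(53, 95), -329), Mul(Add(-5, Rational(6, 7)), 11)) = Mul(Add(148, -329), Mul(Rational(-29, 7), 11)) = Mul(-181, Rational(-319, 7)) = Rational(57739, 7)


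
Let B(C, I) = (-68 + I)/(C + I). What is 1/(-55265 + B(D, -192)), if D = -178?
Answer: -37/2044779 ≈ -1.8095e-5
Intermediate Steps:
B(C, I) = (-68 + I)/(C + I)
1/(-55265 + B(D, -192)) = 1/(-55265 + (-68 - 192)/(-178 - 192)) = 1/(-55265 - 260/(-370)) = 1/(-55265 - 1/370*(-260)) = 1/(-55265 + 26/37) = 1/(-2044779/37) = -37/2044779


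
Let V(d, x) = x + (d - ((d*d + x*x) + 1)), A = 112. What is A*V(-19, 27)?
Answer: -121296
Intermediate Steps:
V(d, x) = -1 + d + x - d² - x² (V(d, x) = x + (d - ((d² + x²) + 1)) = x + (d - (1 + d² + x²)) = x + (d + (-1 - d² - x²)) = x + (-1 + d - d² - x²) = -1 + d + x - d² - x²)
A*V(-19, 27) = 112*(-1 - 19 + 27 - 1*(-19)² - 1*27²) = 112*(-1 - 19 + 27 - 1*361 - 1*729) = 112*(-1 - 19 + 27 - 361 - 729) = 112*(-1083) = -121296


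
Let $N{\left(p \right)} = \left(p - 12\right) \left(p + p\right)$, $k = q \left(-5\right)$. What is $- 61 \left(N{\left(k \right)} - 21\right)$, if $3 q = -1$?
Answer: $\frac{30439}{9} \approx 3382.1$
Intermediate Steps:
$q = - \frac{1}{3}$ ($q = \frac{1}{3} \left(-1\right) = - \frac{1}{3} \approx -0.33333$)
$k = \frac{5}{3}$ ($k = \left(- \frac{1}{3}\right) \left(-5\right) = \frac{5}{3} \approx 1.6667$)
$N{\left(p \right)} = 2 p \left(-12 + p\right)$ ($N{\left(p \right)} = \left(-12 + p\right) 2 p = 2 p \left(-12 + p\right)$)
$- 61 \left(N{\left(k \right)} - 21\right) = - 61 \left(2 \cdot \frac{5}{3} \left(-12 + \frac{5}{3}\right) - 21\right) = - 61 \left(2 \cdot \frac{5}{3} \left(- \frac{31}{3}\right) - 21\right) = - 61 \left(- \frac{310}{9} - 21\right) = \left(-61\right) \left(- \frac{499}{9}\right) = \frac{30439}{9}$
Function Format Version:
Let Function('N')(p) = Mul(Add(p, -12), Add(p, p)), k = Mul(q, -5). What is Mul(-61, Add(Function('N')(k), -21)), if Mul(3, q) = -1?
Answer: Rational(30439, 9) ≈ 3382.1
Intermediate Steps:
q = Rational(-1, 3) (q = Mul(Rational(1, 3), -1) = Rational(-1, 3) ≈ -0.33333)
k = Rational(5, 3) (k = Mul(Rational(-1, 3), -5) = Rational(5, 3) ≈ 1.6667)
Function('N')(p) = Mul(2, p, Add(-12, p)) (Function('N')(p) = Mul(Add(-12, p), Mul(2, p)) = Mul(2, p, Add(-12, p)))
Mul(-61, Add(Function('N')(k), -21)) = Mul(-61, Add(Mul(2, Rational(5, 3), Add(-12, Rational(5, 3))), -21)) = Mul(-61, Add(Mul(2, Rational(5, 3), Rational(-31, 3)), -21)) = Mul(-61, Add(Rational(-310, 9), -21)) = Mul(-61, Rational(-499, 9)) = Rational(30439, 9)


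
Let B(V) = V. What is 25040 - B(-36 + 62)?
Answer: 25014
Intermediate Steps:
25040 - B(-36 + 62) = 25040 - (-36 + 62) = 25040 - 1*26 = 25040 - 26 = 25014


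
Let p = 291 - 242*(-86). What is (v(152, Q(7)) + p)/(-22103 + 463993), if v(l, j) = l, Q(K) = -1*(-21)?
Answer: 4251/88378 ≈ 0.048100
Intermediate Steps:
Q(K) = 21
p = 21103 (p = 291 + 20812 = 21103)
(v(152, Q(7)) + p)/(-22103 + 463993) = (152 + 21103)/(-22103 + 463993) = 21255/441890 = 21255*(1/441890) = 4251/88378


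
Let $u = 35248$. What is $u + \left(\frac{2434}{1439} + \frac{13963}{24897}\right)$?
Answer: $\frac{1262903139239}{35826783} \approx 35250.0$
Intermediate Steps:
$u + \left(\frac{2434}{1439} + \frac{13963}{24897}\right) = 35248 + \left(\frac{2434}{1439} + \frac{13963}{24897}\right) = 35248 + \frac{80692055}{35826783} = \frac{1262903139239}{35826783}$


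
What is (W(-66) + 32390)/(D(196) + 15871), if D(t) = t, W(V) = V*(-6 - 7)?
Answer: 33248/16067 ≈ 2.0693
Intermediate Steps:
W(V) = -13*V (W(V) = V*(-13) = -13*V)
(W(-66) + 32390)/(D(196) + 15871) = (-13*(-66) + 32390)/(196 + 15871) = (858 + 32390)/16067 = 33248*(1/16067) = 33248/16067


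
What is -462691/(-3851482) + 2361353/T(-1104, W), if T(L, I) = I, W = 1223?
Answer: 9095274446239/4710362486 ≈ 1930.9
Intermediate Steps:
-462691/(-3851482) + 2361353/T(-1104, W) = -462691/(-3851482) + 2361353/1223 = -462691*(-1/3851482) + 2361353*(1/1223) = 462691/3851482 + 2361353/1223 = 9095274446239/4710362486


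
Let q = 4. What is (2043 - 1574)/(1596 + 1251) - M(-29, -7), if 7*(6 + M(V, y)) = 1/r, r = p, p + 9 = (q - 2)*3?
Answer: 123806/19929 ≈ 6.2124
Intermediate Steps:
p = -3 (p = -9 + (4 - 2)*3 = -9 + 2*3 = -9 + 6 = -3)
r = -3
M(V, y) = -127/21 (M(V, y) = -6 + (⅐)/(-3) = -6 + (⅐)*(-⅓) = -6 - 1/21 = -127/21)
(2043 - 1574)/(1596 + 1251) - M(-29, -7) = (2043 - 1574)/(1596 + 1251) - 1*(-127/21) = 469/2847 + 127/21 = 123806/19929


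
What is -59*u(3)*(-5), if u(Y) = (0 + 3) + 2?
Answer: 1475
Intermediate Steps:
u(Y) = 5 (u(Y) = 3 + 2 = 5)
-59*u(3)*(-5) = -59*5*(-5) = -295*(-5) = 1475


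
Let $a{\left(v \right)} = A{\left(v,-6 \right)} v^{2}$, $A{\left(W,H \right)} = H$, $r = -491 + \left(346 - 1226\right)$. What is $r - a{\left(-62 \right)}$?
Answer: $21693$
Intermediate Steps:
$r = -1371$ ($r = -491 - 880 = -1371$)
$a{\left(v \right)} = - 6 v^{2}$
$r - a{\left(-62 \right)} = -1371 - - 6 \left(-62\right)^{2} = -1371 - \left(-6\right) 3844 = -1371 - -23064 = -1371 + 23064 = 21693$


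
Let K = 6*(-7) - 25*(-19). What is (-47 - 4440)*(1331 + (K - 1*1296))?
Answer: -2099916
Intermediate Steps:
K = 433 (K = -42 + 475 = 433)
(-47 - 4440)*(1331 + (K - 1*1296)) = (-47 - 4440)*(1331 + (433 - 1*1296)) = -4487*(1331 + (433 - 1296)) = -4487*(1331 - 863) = -4487*468 = -2099916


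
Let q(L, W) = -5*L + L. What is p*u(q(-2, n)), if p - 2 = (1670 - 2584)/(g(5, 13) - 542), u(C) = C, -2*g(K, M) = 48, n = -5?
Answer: 8184/283 ≈ 28.919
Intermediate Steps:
g(K, M) = -24 (g(K, M) = -1/2*48 = -24)
q(L, W) = -4*L
p = 1023/283 (p = 2 + (1670 - 2584)/(-24 - 542) = 2 - 914/(-566) = 2 - 914*(-1/566) = 2 + 457/283 = 1023/283 ≈ 3.6148)
p*u(q(-2, n)) = 1023*(-4*(-2))/283 = (1023/283)*8 = 8184/283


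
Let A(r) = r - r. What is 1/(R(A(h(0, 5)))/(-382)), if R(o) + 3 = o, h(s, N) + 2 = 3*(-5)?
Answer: 382/3 ≈ 127.33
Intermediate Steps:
h(s, N) = -17 (h(s, N) = -2 + 3*(-5) = -2 - 15 = -17)
A(r) = 0
R(o) = -3 + o
1/(R(A(h(0, 5)))/(-382)) = 1/((-3 + 0)/(-382)) = 1/(-3*(-1/382)) = 1/(3/382) = 382/3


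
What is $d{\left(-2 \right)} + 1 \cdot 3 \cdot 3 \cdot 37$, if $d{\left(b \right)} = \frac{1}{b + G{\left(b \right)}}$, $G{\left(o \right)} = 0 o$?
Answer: $\frac{665}{2} \approx 332.5$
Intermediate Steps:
$G{\left(o \right)} = 0$
$d{\left(b \right)} = \frac{1}{b}$ ($d{\left(b \right)} = \frac{1}{b + 0} = \frac{1}{b}$)
$d{\left(-2 \right)} + 1 \cdot 3 \cdot 3 \cdot 37 = \frac{1}{-2} + 1 \cdot 3 \cdot 3 \cdot 37 = - \frac{1}{2} + 3 \cdot 3 \cdot 37 = - \frac{1}{2} + 9 \cdot 37 = - \frac{1}{2} + 333 = \frac{665}{2}$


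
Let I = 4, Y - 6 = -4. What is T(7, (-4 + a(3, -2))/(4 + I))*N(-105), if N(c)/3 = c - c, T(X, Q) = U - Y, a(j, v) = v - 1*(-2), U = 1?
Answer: 0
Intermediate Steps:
Y = 2 (Y = 6 - 4 = 2)
a(j, v) = 2 + v (a(j, v) = v + 2 = 2 + v)
T(X, Q) = -1 (T(X, Q) = 1 - 1*2 = 1 - 2 = -1)
N(c) = 0 (N(c) = 3*(c - c) = 3*0 = 0)
T(7, (-4 + a(3, -2))/(4 + I))*N(-105) = -1*0 = 0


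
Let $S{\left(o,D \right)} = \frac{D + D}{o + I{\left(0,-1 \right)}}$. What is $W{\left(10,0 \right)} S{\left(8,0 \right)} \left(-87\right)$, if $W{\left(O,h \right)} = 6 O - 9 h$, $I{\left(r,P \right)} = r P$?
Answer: $0$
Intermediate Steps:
$I{\left(r,P \right)} = P r$
$W{\left(O,h \right)} = - 9 h + 6 O$
$S{\left(o,D \right)} = \frac{2 D}{o}$ ($S{\left(o,D \right)} = \frac{D + D}{o - 0} = \frac{2 D}{o + 0} = \frac{2 D}{o}$)
$W{\left(10,0 \right)} S{\left(8,0 \right)} \left(-87\right) = \left(\left(-9\right) 0 + 6 \cdot 10\right) 2 \cdot 0 \cdot \frac{1}{8} \left(-87\right) = \left(0 + 60\right) 2 \cdot 0 \cdot \frac{1}{8} \left(-87\right) = 60 \cdot 0 \left(-87\right) = 0 \left(-87\right) = 0$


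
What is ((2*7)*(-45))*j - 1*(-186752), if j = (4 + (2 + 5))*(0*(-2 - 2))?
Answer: 186752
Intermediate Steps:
j = 0 (j = (4 + 7)*(0*(-4)) = 11*0 = 0)
((2*7)*(-45))*j - 1*(-186752) = ((2*7)*(-45))*0 - 1*(-186752) = (14*(-45))*0 + 186752 = -630*0 + 186752 = 0 + 186752 = 186752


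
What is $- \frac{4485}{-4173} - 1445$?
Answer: $- \frac{154500}{107} \approx -1443.9$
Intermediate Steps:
$- \frac{4485}{-4173} - 1445 = \left(-4485\right) \left(- \frac{1}{4173}\right) - 1445 = \frac{115}{107} - 1445 = - \frac{154500}{107}$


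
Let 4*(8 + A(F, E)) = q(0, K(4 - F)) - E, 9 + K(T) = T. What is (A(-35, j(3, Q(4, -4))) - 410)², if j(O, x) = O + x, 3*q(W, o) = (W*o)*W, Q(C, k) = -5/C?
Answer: 44823025/256 ≈ 1.7509e+5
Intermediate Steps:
K(T) = -9 + T
q(W, o) = o*W²/3 (q(W, o) = ((W*o)*W)/3 = (o*W²)/3 = o*W²/3)
A(F, E) = -8 - E/4 (A(F, E) = -8 + ((⅓)*(-9 + (4 - F))*0² - E)/4 = -8 + ((⅓)*(-5 - F)*0 - E)/4 = -8 + (0 - E)/4 = -8 + (-E)/4 = -8 - E/4)
(A(-35, j(3, Q(4, -4))) - 410)² = ((-8 - (3 - 5/4)/4) - 410)² = ((-8 - ¼*7/4) - 410)² = ((-8 - 7/16) - 410)² = (-135/16 - 410)² = (-6695/16)² = 44823025/256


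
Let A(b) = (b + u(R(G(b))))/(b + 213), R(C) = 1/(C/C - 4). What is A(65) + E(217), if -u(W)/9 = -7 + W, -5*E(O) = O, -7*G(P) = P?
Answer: -59671/1390 ≈ -42.929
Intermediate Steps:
G(P) = -P/7
E(O) = -O/5
R(C) = -⅓ (R(C) = 1/(1 - 4) = 1/(-3) = -⅓)
u(W) = 63 - 9*W (u(W) = -9*(-7 + W) = 63 - 9*W)
A(b) = (66 + b)/(213 + b) (A(b) = (b + (63 - 9*(-⅓)))/(b + 213) = (b + (63 + 3))/(213 + b) = (b + 66)/(213 + b) = (66 + b)/(213 + b))
A(65) + E(217) = (66 + 65)/(213 + 65) - ⅕*217 = 131/278 - 217/5 = -59671/1390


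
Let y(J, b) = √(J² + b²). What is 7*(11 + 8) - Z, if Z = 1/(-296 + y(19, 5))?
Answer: 5800943/43615 + √386/87230 ≈ 133.00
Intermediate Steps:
Z = 1/(-296 + √386) (Z = 1/(-296 + √(19² + 5²)) = 1/(-296 + √(361 + 25)) = 1/(-296 + √386) ≈ -0.0036186)
7*(11 + 8) - Z = 7*(11 + 8) - (-148/43615 - √386/87230) = 7*19 + (148/43615 + √386/87230) = 133 + (148/43615 + √386/87230) = 5800943/43615 + √386/87230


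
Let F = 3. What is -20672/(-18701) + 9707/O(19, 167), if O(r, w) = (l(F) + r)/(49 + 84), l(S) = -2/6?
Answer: 10347409975/149608 ≈ 69164.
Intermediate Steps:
l(S) = -⅓ (l(S) = -2*⅙ = -⅓)
O(r, w) = -1/399 + r/133 (O(r, w) = (-⅓ + r)/(49 + 84) = (-⅓ + r)/133 = (-⅓ + r)*(1/133) = -1/399 + r/133)
-20672/(-18701) + 9707/O(19, 167) = -20672/(-18701) + 9707/(-1/399 + (1/133)*19) = -20672*(-1/18701) + 9707/(-1/399 + ⅐) = 20672/18701 + 9707/(8/57) = 20672/18701 + 9707*(57/8) = 20672/18701 + 553299/8 = 10347409975/149608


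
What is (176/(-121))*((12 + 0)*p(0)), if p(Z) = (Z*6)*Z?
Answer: 0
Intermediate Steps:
p(Z) = 6*Z² (p(Z) = (6*Z)*Z = 6*Z²)
(176/(-121))*((12 + 0)*p(0)) = (176/(-121))*((12 + 0)*(6*0²)) = (176*(-1/121))*(12*(6*0)) = -192*0/11 = -16/11*0 = 0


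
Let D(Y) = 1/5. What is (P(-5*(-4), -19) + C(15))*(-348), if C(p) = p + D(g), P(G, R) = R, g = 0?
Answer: 6612/5 ≈ 1322.4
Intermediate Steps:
D(Y) = ⅕
C(p) = ⅕ + p (C(p) = p + ⅕ = ⅕ + p)
(P(-5*(-4), -19) + C(15))*(-348) = (-19 + (⅕ + 15))*(-348) = (-19 + 76/5)*(-348) = -19/5*(-348) = 6612/5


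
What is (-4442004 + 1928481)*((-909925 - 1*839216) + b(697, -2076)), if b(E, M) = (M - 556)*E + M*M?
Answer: -1825146969513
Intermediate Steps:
b(E, M) = M² + E*(-556 + M) (b(E, M) = (-556 + M)*E + M² = E*(-556 + M) + M² = M² + E*(-556 + M))
(-4442004 + 1928481)*((-909925 - 1*839216) + b(697, -2076)) = (-4442004 + 1928481)*((-909925 - 1*839216) + ((-2076)² - 556*697 + 697*(-2076))) = -2513523*((-909925 - 839216) + (4309776 - 387532 - 1446972)) = -2513523*(-1749141 + 2475272) = -2513523*726131 = -1825146969513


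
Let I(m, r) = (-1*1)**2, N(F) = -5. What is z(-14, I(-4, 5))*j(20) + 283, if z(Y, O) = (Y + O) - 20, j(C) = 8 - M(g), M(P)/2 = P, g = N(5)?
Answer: -311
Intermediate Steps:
g = -5
M(P) = 2*P
j(C) = 18 (j(C) = 8 - 2*(-5) = 8 - 1*(-10) = 8 + 10 = 18)
I(m, r) = 1 (I(m, r) = (-1)**2 = 1)
z(Y, O) = -20 + O + Y (z(Y, O) = (O + Y) - 20 = -20 + O + Y)
z(-14, I(-4, 5))*j(20) + 283 = (-20 + 1 - 14)*18 + 283 = -33*18 + 283 = -594 + 283 = -311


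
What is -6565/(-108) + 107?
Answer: 18121/108 ≈ 167.79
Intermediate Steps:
-6565/(-108) + 107 = -6565*(-1)/108 + 107 = -65*(-101/108) + 107 = 6565/108 + 107 = 18121/108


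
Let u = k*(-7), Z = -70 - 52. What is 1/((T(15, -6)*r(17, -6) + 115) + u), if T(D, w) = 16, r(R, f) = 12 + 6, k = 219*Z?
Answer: 1/187429 ≈ 5.3354e-6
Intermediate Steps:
Z = -122
k = -26718 (k = 219*(-122) = -26718)
r(R, f) = 18
u = 187026 (u = -26718*(-7) = 187026)
1/((T(15, -6)*r(17, -6) + 115) + u) = 1/((16*18 + 115) + 187026) = 1/((288 + 115) + 187026) = 1/(403 + 187026) = 1/187429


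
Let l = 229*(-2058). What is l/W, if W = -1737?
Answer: 157094/579 ≈ 271.32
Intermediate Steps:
l = -471282
l/W = -471282/(-1737) = -471282*(-1/1737) = 157094/579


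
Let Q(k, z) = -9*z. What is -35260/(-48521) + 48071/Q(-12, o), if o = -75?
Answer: 2356253491/32751675 ≈ 71.943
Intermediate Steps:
-35260/(-48521) + 48071/Q(-12, o) = -35260/(-48521) + 48071/((-9*(-75))) = -35260*(-1/48521) + 48071/675 = 35260/48521 + 48071*(1/675) = 35260/48521 + 48071/675 = 2356253491/32751675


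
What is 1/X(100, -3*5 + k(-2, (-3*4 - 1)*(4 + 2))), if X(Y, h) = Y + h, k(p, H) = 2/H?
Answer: 39/3314 ≈ 0.011768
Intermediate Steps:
1/X(100, -3*5 + k(-2, (-3*4 - 1)*(4 + 2))) = 1/(100 + (-3*5 + 2/(((-3*4 - 1)*(4 + 2))))) = 1/(100 + (-15 + 2/(((-12 - 1)*6)))) = 1/(100 + (-15 + 2/((-13*6)))) = 1/(100 + (-15 + 2/(-78))) = 1/(100 + (-15 + 2*(-1/78))) = 1/(100 + (-15 - 1/39)) = 1/(100 - 586/39) = 1/(3314/39) = 39/3314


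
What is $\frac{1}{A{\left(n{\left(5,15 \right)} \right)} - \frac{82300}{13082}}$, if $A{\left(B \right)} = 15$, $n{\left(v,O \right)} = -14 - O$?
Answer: $\frac{6541}{56965} \approx 0.11482$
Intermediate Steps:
$\frac{1}{A{\left(n{\left(5,15 \right)} \right)} - \frac{82300}{13082}} = \frac{1}{15 - \frac{82300}{13082}} = \frac{1}{15 - \frac{41150}{6541}} = \frac{1}{\frac{56965}{6541}} = \frac{6541}{56965}$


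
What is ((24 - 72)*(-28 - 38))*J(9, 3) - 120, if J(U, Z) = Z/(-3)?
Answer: -3288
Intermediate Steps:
J(U, Z) = -Z/3 (J(U, Z) = Z*(-1/3) = -Z/3)
((24 - 72)*(-28 - 38))*J(9, 3) - 120 = ((24 - 72)*(-28 - 38))*(-1/3*3) - 120 = -48*(-66)*(-1) - 120 = 3168*(-1) - 120 = -3168 - 120 = -3288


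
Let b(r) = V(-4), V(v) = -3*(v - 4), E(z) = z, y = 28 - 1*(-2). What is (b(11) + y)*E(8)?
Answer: 432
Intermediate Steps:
y = 30 (y = 28 + 2 = 30)
V(v) = 12 - 3*v (V(v) = -3*(-4 + v) = 12 - 3*v)
b(r) = 24 (b(r) = 12 - 3*(-4) = 12 + 12 = 24)
(b(11) + y)*E(8) = (24 + 30)*8 = 54*8 = 432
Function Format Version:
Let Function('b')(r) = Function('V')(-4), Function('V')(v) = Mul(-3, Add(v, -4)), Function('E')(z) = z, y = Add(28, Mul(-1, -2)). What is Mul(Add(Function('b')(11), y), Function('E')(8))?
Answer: 432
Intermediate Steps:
y = 30 (y = Add(28, 2) = 30)
Function('V')(v) = Add(12, Mul(-3, v)) (Function('V')(v) = Mul(-3, Add(-4, v)) = Add(12, Mul(-3, v)))
Function('b')(r) = 24 (Function('b')(r) = Add(12, Mul(-3, -4)) = Add(12, 12) = 24)
Mul(Add(Function('b')(11), y), Function('E')(8)) = Mul(Add(24, 30), 8) = Mul(54, 8) = 432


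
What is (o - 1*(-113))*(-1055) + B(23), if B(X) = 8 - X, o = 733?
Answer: -892545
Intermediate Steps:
(o - 1*(-113))*(-1055) + B(23) = (733 - 1*(-113))*(-1055) + (8 - 1*23) = (733 + 113)*(-1055) + (8 - 23) = 846*(-1055) - 15 = -892530 - 15 = -892545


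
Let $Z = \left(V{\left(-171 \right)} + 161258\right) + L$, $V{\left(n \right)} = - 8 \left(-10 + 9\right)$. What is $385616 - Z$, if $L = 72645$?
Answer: $151705$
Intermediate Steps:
$V{\left(n \right)} = 8$ ($V{\left(n \right)} = \left(-8\right) \left(-1\right) = 8$)
$Z = 233911$ ($Z = \left(8 + 161258\right) + 72645 = 161266 + 72645 = 233911$)
$385616 - Z = 385616 - 233911 = 151705$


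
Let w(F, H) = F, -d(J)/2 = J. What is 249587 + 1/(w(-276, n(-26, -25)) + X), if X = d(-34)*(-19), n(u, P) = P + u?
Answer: 391352415/1568 ≈ 2.4959e+5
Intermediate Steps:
d(J) = -2*J
X = -1292 (X = -2*(-34)*(-19) = 68*(-19) = -1292)
249587 + 1/(w(-276, n(-26, -25)) + X) = 249587 + 1/(-276 - 1292) = 249587 + 1/(-1568) = 249587 - 1/1568 = 391352415/1568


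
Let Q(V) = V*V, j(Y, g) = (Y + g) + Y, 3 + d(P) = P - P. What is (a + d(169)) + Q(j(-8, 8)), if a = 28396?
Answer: 28457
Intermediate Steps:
d(P) = -3 (d(P) = -3 + (P - P) = -3 + 0 = -3)
j(Y, g) = g + 2*Y
Q(V) = V²
(a + d(169)) + Q(j(-8, 8)) = (28396 - 3) + (8 + 2*(-8))² = 28393 + (8 - 16)² = 28393 + (-8)² = 28393 + 64 = 28457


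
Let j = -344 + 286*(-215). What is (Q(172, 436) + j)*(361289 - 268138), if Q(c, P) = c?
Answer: -5743876962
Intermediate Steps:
j = -61834 (j = -344 - 61490 = -61834)
(Q(172, 436) + j)*(361289 - 268138) = (172 - 61834)*(361289 - 268138) = -61662*93151 = -5743876962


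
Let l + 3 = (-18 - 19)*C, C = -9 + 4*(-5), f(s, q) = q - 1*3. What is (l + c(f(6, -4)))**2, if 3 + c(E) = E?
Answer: 1123600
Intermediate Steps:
f(s, q) = -3 + q (f(s, q) = q - 3 = -3 + q)
C = -29 (C = -9 - 20 = -29)
l = 1070 (l = -3 + (-18 - 19)*(-29) = -3 - 37*(-29) = -3 + 1073 = 1070)
c(E) = -3 + E
(l + c(f(6, -4)))**2 = (1070 + (-3 + (-3 - 4)))**2 = (1070 + (-3 - 7))**2 = (1070 - 10)**2 = 1060**2 = 1123600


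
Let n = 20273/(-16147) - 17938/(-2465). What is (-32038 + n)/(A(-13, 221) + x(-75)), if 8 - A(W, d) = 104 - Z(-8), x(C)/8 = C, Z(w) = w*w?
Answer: 1274948177549/25155088360 ≈ 50.684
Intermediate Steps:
Z(w) = w²
x(C) = 8*C
n = 239671941/39802355 (n = 20273*(-1/16147) - 17938*(-1/2465) = -20273/16147 + 17938/2465 = 239671941/39802355 ≈ 6.0216)
A(W, d) = -32 (A(W, d) = 8 - (104 - 1*(-8)²) = 8 - (104 - 1*64) = 8 - (104 - 64) = 8 - 1*40 = 8 - 40 = -32)
(-32038 + n)/(A(-13, 221) + x(-75)) = (-32038 + 239671941/39802355)/(-32 + 8*(-75)) = -1274948177549/(39802355*(-32 - 600)) = -1274948177549/39802355/(-632) = -1274948177549/39802355*(-1/632) = 1274948177549/25155088360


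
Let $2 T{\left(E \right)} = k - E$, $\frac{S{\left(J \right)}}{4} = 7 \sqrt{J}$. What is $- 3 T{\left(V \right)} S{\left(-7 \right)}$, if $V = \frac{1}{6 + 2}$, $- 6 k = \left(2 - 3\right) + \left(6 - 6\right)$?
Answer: $- \frac{7 i \sqrt{7}}{4} \approx - 4.6301 i$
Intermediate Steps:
$k = \frac{1}{6}$ ($k = - \frac{\left(2 - 3\right) + \left(6 - 6\right)}{6} = - \frac{-1 + \left(6 - 6\right)}{6} = - \frac{-1 + 0}{6} = \left(- \frac{1}{6}\right) \left(-1\right) = \frac{1}{6} \approx 0.16667$)
$V = \frac{1}{8} \approx 0.125$
$S{\left(J \right)} = 28 \sqrt{J}$ ($S{\left(J \right)} = 4 \cdot 7 \sqrt{J} = 28 \sqrt{J}$)
$T{\left(E \right)} = \frac{1}{12} - \frac{E}{2}$ ($T{\left(E \right)} = \frac{\frac{1}{6} - E}{2} = \frac{1}{12} - \frac{E}{2}$)
$- 3 T{\left(V \right)} S{\left(-7 \right)} = - 3 \left(\frac{1}{12} - \frac{1}{16}\right) 28 \sqrt{-7} = - 3 \left(\frac{1}{12} - \frac{1}{16}\right) 28 i \sqrt{7} = \left(-3\right) \frac{1}{48} \cdot 28 i \sqrt{7} = - \frac{28 i \sqrt{7}}{16} = - \frac{7 i \sqrt{7}}{4}$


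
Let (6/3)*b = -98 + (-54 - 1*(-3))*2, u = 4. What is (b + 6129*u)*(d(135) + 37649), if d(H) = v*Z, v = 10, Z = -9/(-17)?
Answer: 15629243168/17 ≈ 9.1937e+8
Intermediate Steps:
Z = 9/17 (Z = -9*(-1/17) = 9/17 ≈ 0.52941)
b = -100 (b = (-98 + (-54 - 1*(-3))*2)/2 = (-98 + (-54 + 3)*2)/2 = (-98 - 51*2)/2 = (-98 - 102)/2 = (1/2)*(-200) = -100)
d(H) = 90/17 (d(H) = 10*(9/17) = 90/17)
(b + 6129*u)*(d(135) + 37649) = (-100 + 6129*4)*(90/17 + 37649) = (-100 + 24516)*(640123/17) = 24416*(640123/17) = 15629243168/17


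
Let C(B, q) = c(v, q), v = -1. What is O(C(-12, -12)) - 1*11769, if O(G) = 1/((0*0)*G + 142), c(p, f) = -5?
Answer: -1671197/142 ≈ -11769.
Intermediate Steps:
C(B, q) = -5
O(G) = 1/142 (O(G) = 1/(0*G + 142) = 1/(0 + 142) = 1/142)
O(C(-12, -12)) - 1*11769 = 1/142 - 1*11769 = 1/142 - 11769 = -1671197/142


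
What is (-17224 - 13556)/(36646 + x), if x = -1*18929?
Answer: -30780/17717 ≈ -1.7373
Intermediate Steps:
x = -18929
(-17224 - 13556)/(36646 + x) = (-17224 - 13556)/(36646 - 18929) = -30780/17717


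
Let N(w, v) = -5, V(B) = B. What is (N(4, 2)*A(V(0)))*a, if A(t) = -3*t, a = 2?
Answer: 0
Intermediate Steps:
(N(4, 2)*A(V(0)))*a = -(-15)*0*2 = -5*0*2 = 0*2 = 0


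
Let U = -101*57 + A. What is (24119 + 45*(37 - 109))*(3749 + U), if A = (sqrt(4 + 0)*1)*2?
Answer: -41841516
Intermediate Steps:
A = 4 (A = (sqrt(4)*1)*2 = (2*1)*2 = 2*2 = 4)
U = -5753 (U = -101*57 + 4 = -5757 + 4 = -5753)
(24119 + 45*(37 - 109))*(3749 + U) = (24119 + 45*(37 - 109))*(3749 - 5753) = (24119 + 45*(-72))*(-2004) = (24119 - 3240)*(-2004) = 20879*(-2004) = -41841516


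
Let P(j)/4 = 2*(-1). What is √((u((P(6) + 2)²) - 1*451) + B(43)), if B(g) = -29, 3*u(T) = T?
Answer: 6*I*√13 ≈ 21.633*I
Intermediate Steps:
P(j) = -8 (P(j) = 4*(2*(-1)) = 4*(-2) = -8)
u(T) = T/3
√((u((P(6) + 2)²) - 1*451) + B(43)) = √(((-8 + 2)²/3 - 1*451) - 29) = √(((⅓)*(-6)² - 451) - 29) = √(((⅓)*36 - 451) - 29) = √((12 - 451) - 29) = √(-439 - 29) = √(-468) = 6*I*√13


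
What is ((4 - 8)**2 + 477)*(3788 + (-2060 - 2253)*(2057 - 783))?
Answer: -2707050182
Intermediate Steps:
((4 - 8)**2 + 477)*(3788 + (-2060 - 2253)*(2057 - 783)) = ((-4)**2 + 477)*(3788 - 4313*1274) = (16 + 477)*(3788 - 5494762) = 493*(-5490974) = -2707050182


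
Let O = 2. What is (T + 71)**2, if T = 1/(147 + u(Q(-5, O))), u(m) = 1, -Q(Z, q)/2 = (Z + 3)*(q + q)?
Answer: 110439081/21904 ≈ 5042.0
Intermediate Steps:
Q(Z, q) = -4*q*(3 + Z) (Q(Z, q) = -2*(Z + 3)*(q + q) = -2*(3 + Z)*2*q = -4*q*(3 + Z))
T = 1/148 (T = 1/(147 + 1) = 1/148 ≈ 0.0067568)
(T + 71)**2 = (1/148 + 71)**2 = (10509/148)**2 = 110439081/21904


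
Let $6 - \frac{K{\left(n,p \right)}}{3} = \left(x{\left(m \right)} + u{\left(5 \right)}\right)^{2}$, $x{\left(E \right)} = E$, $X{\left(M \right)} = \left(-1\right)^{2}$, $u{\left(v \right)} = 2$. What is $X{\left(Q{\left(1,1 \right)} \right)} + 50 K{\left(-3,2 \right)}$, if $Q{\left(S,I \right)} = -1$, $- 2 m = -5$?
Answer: $- \frac{4273}{2} \approx -2136.5$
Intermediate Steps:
$m = \frac{5}{2}$ ($m = \left(- \frac{1}{2}\right) \left(-5\right) = \frac{5}{2} \approx 2.5$)
$X{\left(M \right)} = 1$
$K{\left(n,p \right)} = - \frac{171}{4}$ ($K{\left(n,p \right)} = 18 - 3 \left(\frac{5}{2} + 2\right)^{2} = 18 - 3 \left(\frac{9}{2}\right)^{2} = 18 - \frac{243}{4} = - \frac{171}{4}$)
$X{\left(Q{\left(1,1 \right)} \right)} + 50 K{\left(-3,2 \right)} = 1 + 50 \left(- \frac{171}{4}\right) = 1 - \frac{4275}{2} = - \frac{4273}{2}$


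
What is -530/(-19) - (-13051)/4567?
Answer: 2668479/86773 ≈ 30.752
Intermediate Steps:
-530/(-19) - (-13051)/4567 = -530*(-1)/19 - (-13051)/4567 = -5*(-106/19) - 1*(-13051/4567) = 530/19 + 13051/4567 = 2668479/86773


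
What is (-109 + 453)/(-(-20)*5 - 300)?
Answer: -43/25 ≈ -1.7200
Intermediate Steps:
(-109 + 453)/(-(-20)*5 - 300) = 344/(-20*(-5) - 300) = 344/(100 - 300) = 344/(-200) = 344*(-1/200) = -43/25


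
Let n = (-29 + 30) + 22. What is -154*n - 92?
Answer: -3634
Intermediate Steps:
n = 23 (n = 1 + 22 = 23)
-154*n - 92 = -154*23 - 92 = -3542 - 92 = -3634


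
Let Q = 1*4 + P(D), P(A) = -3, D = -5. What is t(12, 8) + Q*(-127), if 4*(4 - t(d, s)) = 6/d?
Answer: -985/8 ≈ -123.13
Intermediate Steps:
Q = 1 (Q = 1*4 - 3 = 4 - 3 = 1)
t(d, s) = 4 - 3/(2*d)
t(12, 8) + Q*(-127) = (4 - 3/2/12) + 1*(-127) = (4 - 3/2*1/12) - 127 = (4 - ⅛) - 127 = 31/8 - 127 = -985/8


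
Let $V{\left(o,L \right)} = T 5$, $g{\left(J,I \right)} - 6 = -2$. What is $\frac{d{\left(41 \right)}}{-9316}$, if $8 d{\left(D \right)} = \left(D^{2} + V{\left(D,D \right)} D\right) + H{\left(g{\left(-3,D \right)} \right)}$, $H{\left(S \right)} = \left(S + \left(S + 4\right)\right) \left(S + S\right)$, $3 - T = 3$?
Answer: $- \frac{1777}{74528} \approx -0.023843$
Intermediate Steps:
$T = 0$ ($T = 3 - 3 = 0$)
$g{\left(J,I \right)} = 4$ ($g{\left(J,I \right)} = 6 - 2 = 4$)
$V{\left(o,L \right)} = 0$ ($V{\left(o,L \right)} = 0 \cdot 5 = 0$)
$H{\left(S \right)} = 2 S \left(4 + 2 S\right)$ ($H{\left(S \right)} = \left(S + \left(4 + S\right)\right) 2 S = \left(4 + 2 S\right) 2 S = 2 S \left(4 + 2 S\right)$)
$d{\left(D \right)} = 12 + \frac{D^{2}}{8}$ ($d{\left(D \right)} = \frac{\left(D^{2} + 0 D\right) + 4 \cdot 4 \left(2 + 4\right)}{8} = \frac{\left(D^{2} + 0\right) + 4 \cdot 4 \cdot 6}{8} = \frac{D^{2} + 96}{8} = \frac{96 + D^{2}}{8} = 12 + \frac{D^{2}}{8}$)
$\frac{d{\left(41 \right)}}{-9316} = \frac{12 + \frac{41^{2}}{8}}{-9316} = \left(12 + \frac{1}{8} \cdot 1681\right) \left(- \frac{1}{9316}\right) = \left(12 + \frac{1681}{8}\right) \left(- \frac{1}{9316}\right) = \frac{1777}{8} \left(- \frac{1}{9316}\right) = - \frac{1777}{74528}$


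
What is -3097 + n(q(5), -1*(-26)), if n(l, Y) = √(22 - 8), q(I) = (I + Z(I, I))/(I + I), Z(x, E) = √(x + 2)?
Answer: -3097 + √14 ≈ -3093.3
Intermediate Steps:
Z(x, E) = √(2 + x)
q(I) = (I + √(2 + I))/(2*I) (q(I) = (I + √(2 + I))/(I + I) = (I + √(2 + I))/((2*I)) = (I + √(2 + I))*(1/(2*I)) = (I + √(2 + I))/(2*I))
n(l, Y) = √14
-3097 + n(q(5), -1*(-26)) = -3097 + √14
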